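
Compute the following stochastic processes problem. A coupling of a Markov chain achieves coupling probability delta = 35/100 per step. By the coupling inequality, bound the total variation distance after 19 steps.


TV distance bound <= (1-delta)^n
= (1 - 0.3500)^19
= 0.6500^19
= 2.7884e-04

2.7884e-04


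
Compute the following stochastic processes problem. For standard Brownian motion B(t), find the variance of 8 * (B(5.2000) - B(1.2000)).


Var(alpha*(B(t)-B(s))) = alpha^2 * (t-s)
= 8^2 * (5.2000 - 1.2000)
= 64 * 4.0000
= 256.0000

256.0000


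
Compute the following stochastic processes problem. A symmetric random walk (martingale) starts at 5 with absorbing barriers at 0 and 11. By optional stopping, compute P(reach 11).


By optional stopping theorem: E(M at tau) = M(0) = 5
P(hit 11)*11 + P(hit 0)*0 = 5
P(hit 11) = (5 - 0)/(11 - 0) = 5/11 = 0.4545

0.4545


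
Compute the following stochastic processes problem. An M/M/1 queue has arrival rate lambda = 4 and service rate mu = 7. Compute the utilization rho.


rho = lambda/mu
= 4/7
= 0.5714

0.5714


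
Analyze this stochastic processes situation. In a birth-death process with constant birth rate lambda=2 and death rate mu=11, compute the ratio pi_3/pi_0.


For birth-death process, pi_n/pi_0 = (lambda/mu)^n
= (2/11)^3
= 0.0060

0.0060


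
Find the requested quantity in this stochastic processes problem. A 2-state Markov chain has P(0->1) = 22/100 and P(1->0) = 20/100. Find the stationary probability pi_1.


Stationary distribution: pi_0 = p10/(p01+p10), pi_1 = p01/(p01+p10)
p01 = 0.2200, p10 = 0.2000
pi_1 = 0.5238

0.5238


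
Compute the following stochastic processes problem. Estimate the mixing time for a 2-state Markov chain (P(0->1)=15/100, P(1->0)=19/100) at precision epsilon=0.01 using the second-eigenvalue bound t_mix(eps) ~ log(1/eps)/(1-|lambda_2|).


lambda_2 = |1 - p01 - p10| = |1 - 0.1500 - 0.1900| = 0.6600
t_mix ~ log(1/eps)/(1 - |lambda_2|)
= log(100)/(1 - 0.6600) = 4.6052/0.3400
= 13.5446

13.5446


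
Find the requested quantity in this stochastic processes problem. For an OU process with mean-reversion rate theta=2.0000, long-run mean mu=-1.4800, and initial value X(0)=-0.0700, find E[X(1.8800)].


E[X(t)] = mu + (X(0) - mu)*exp(-theta*t)
= -1.4800 + (-0.0700 - -1.4800)*exp(-2.0000*1.8800)
= -1.4800 + 1.4100 * 0.0233
= -1.4472

-1.4472


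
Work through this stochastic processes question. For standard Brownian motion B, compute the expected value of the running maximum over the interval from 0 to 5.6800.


E(max B(s)) = sqrt(2t/pi)
= sqrt(2*5.6800/pi)
= sqrt(3.6160)
= 1.9016

1.9016


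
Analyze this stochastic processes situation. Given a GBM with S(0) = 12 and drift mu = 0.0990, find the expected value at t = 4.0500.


E[S(t)] = S(0) * exp(mu * t)
= 12 * exp(0.0990 * 4.0500)
= 12 * 1.4932
= 17.9189

17.9189


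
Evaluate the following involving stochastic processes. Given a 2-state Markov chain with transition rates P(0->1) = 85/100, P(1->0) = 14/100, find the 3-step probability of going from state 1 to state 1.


Computing P^3 by matrix multiplication.
P = [[0.1500, 0.8500], [0.1400, 0.8600]]
After raising P to the power 3:
P^3(1,1) = 0.8586

0.8586


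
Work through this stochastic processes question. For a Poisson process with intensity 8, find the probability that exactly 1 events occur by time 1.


P(N(t)=k) = (lambda*t)^k * exp(-lambda*t) / k!
lambda*t = 8
= 8^1 * exp(-8) / 1!
= 8 * 3.3546e-04 / 1
= 0.0027

0.0027


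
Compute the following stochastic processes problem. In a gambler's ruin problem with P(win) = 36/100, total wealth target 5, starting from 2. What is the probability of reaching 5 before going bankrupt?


Gambler's ruin formula:
r = q/p = 0.6400/0.3600 = 1.7778
P(win) = (1 - r^i)/(1 - r^N)
= (1 - 1.7778^2)/(1 - 1.7778^5)
= 0.1289

0.1289


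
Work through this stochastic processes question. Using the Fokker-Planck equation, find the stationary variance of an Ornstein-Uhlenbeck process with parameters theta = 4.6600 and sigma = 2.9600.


Stationary variance = sigma^2 / (2*theta)
= 2.9600^2 / (2*4.6600)
= 8.7616 / 9.3200
= 0.9401

0.9401


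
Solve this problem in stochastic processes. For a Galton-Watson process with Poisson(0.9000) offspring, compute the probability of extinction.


Since mu = 0.9000 <= 1, extinction probability = 1.

1.0000


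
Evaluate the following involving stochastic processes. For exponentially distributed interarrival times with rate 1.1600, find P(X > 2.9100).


P(X > t) = exp(-lambda * t)
= exp(-1.1600 * 2.9100)
= exp(-3.3756) = 0.0342

0.0342


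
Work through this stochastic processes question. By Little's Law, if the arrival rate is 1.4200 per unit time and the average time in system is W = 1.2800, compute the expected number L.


Little's Law: L = lambda * W
= 1.4200 * 1.2800
= 1.8176

1.8176


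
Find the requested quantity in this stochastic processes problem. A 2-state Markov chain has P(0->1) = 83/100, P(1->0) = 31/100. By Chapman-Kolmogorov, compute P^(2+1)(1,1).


P^3 = P^2 * P^1
Computing via matrix multiplication of the transition matrix.
Entry (1,1) of P^3 = 0.7273

0.7273


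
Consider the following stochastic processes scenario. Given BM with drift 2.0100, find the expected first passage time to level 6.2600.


Expected first passage time = a/mu
= 6.2600/2.0100
= 3.1144

3.1144


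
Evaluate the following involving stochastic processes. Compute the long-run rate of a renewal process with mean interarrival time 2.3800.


Long-run renewal rate = 1/E(X)
= 1/2.3800
= 0.4202

0.4202


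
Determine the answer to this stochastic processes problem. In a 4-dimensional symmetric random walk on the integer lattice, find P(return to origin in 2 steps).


P(return in 2 steps) = P(reverse first step) = 1/(2d)
= 1/8
= 0.1250

0.1250


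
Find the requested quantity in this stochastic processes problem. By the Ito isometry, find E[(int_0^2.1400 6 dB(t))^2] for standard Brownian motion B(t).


By Ito isometry: E[(int f dB)^2] = int f^2 dt
= 6^2 * 2.1400
= 36 * 2.1400 = 77.0400

77.0400


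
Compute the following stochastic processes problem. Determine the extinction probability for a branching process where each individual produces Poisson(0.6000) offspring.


Since mu = 0.6000 <= 1, extinction probability = 1.

1.0000


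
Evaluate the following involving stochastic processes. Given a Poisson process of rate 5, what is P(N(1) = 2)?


P(N(t)=k) = (lambda*t)^k * exp(-lambda*t) / k!
lambda*t = 5
= 5^2 * exp(-5) / 2!
= 25 * 0.0067 / 2
= 0.0842

0.0842


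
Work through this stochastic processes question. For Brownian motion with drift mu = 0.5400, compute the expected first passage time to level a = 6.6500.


Expected first passage time = a/mu
= 6.6500/0.5400
= 12.3148

12.3148


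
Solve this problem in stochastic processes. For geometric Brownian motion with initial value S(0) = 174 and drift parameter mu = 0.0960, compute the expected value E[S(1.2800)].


E[S(t)] = S(0) * exp(mu * t)
= 174 * exp(0.0960 * 1.2800)
= 174 * 1.1307
= 196.7503

196.7503


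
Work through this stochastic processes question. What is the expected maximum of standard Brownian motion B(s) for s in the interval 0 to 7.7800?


E(max B(s)) = sqrt(2t/pi)
= sqrt(2*7.7800/pi)
= sqrt(4.9529)
= 2.2255

2.2255


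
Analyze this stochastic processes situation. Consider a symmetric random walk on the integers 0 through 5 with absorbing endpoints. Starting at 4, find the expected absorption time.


For symmetric RW on 0,...,N with absorbing barriers, E(i) = i*(N-i)
E(4) = 4 * 1 = 4

4


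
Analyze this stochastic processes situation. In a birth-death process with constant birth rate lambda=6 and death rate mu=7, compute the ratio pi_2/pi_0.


For birth-death process, pi_n/pi_0 = (lambda/mu)^n
= (6/7)^2
= 0.7347

0.7347


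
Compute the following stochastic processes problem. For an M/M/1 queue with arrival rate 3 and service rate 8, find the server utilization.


rho = lambda/mu
= 3/8
= 0.3750

0.3750


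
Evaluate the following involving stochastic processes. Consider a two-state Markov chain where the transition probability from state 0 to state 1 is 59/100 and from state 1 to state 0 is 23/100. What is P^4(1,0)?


Computing P^4 by matrix multiplication.
P = [[0.4100, 0.5900], [0.2300, 0.7700]]
After raising P to the power 4:
P^4(1,0) = 0.2802

0.2802


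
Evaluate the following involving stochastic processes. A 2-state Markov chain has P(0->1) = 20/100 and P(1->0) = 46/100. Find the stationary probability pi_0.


Stationary distribution: pi_0 = p10/(p01+p10), pi_1 = p01/(p01+p10)
p01 = 0.2000, p10 = 0.4600
pi_0 = 0.6970

0.6970


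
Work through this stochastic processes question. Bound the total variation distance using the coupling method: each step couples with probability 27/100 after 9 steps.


TV distance bound <= (1-delta)^n
= (1 - 0.2700)^9
= 0.7300^9
= 0.0589

0.0589


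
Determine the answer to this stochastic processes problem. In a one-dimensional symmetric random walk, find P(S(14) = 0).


P(S(14) = 0) = C(14,7) / 4^7
= 3432 / 16384
= 0.2095

0.2095


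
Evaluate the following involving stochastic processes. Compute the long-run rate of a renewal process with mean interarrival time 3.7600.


Long-run renewal rate = 1/E(X)
= 1/3.7600
= 0.2660

0.2660


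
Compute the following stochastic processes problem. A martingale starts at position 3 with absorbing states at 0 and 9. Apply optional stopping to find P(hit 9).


By optional stopping theorem: E(M at tau) = M(0) = 3
P(hit 9)*9 + P(hit 0)*0 = 3
P(hit 9) = (3 - 0)/(9 - 0) = 1/3 = 0.3333

0.3333


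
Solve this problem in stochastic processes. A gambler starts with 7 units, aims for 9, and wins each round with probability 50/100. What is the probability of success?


p = 1/2: P(win) = i/N = 7/9
= 0.7778

0.7778


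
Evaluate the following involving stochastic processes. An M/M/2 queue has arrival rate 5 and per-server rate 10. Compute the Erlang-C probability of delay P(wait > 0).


a = lambda/mu = 0.5000
rho = a/c = 0.2500
Erlang-C formula applied:
C(c,a) = 0.1000

0.1000


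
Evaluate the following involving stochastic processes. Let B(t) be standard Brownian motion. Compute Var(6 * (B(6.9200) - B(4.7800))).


Var(alpha*(B(t)-B(s))) = alpha^2 * (t-s)
= 6^2 * (6.9200 - 4.7800)
= 36 * 2.1400
= 77.0400

77.0400


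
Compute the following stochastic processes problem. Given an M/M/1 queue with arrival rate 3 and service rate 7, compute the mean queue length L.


rho = 3/7 = 0.4286
L = rho/(1-rho)
= 0.4286/0.5714
= 0.7500

0.7500


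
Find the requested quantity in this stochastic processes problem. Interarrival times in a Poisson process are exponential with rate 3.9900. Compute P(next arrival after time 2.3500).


P(X > t) = exp(-lambda * t)
= exp(-3.9900 * 2.3500)
= exp(-9.3765) = 8.4691e-05

8.4691e-05


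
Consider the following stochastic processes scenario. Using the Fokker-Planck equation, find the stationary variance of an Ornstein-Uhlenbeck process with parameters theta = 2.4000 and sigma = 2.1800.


Stationary variance = sigma^2 / (2*theta)
= 2.1800^2 / (2*2.4000)
= 4.7524 / 4.8000
= 0.9901

0.9901


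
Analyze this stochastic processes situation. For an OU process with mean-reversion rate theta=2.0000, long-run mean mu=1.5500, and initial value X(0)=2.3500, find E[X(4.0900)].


E[X(t)] = mu + (X(0) - mu)*exp(-theta*t)
= 1.5500 + (2.3500 - 1.5500)*exp(-2.0000*4.0900)
= 1.5500 + 0.8000 * 2.8020e-04
= 1.5502

1.5502


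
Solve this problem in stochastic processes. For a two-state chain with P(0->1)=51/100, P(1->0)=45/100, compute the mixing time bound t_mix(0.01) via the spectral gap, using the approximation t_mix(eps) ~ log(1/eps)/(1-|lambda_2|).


lambda_2 = |1 - p01 - p10| = |1 - 0.5100 - 0.4500| = 0.0400
t_mix ~ log(1/eps)/(1 - |lambda_2|)
= log(100)/(1 - 0.0400) = 4.6052/0.9600
= 4.7971

4.7971


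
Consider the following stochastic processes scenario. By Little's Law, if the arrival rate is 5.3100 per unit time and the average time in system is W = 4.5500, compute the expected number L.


Little's Law: L = lambda * W
= 5.3100 * 4.5500
= 24.1605

24.1605


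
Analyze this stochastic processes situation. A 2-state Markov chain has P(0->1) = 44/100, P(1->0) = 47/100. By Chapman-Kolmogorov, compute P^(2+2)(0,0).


P^4 = P^2 * P^2
Computing via matrix multiplication of the transition matrix.
Entry (0,0) of P^4 = 0.5165

0.5165


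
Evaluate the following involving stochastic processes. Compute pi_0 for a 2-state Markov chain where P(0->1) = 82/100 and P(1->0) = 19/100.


Stationary distribution: pi_0 = p10/(p01+p10), pi_1 = p01/(p01+p10)
p01 = 0.8200, p10 = 0.1900
pi_0 = 0.1881

0.1881


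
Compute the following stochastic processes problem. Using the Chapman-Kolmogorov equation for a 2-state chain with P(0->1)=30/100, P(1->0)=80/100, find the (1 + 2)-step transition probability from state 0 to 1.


P^3 = P^1 * P^2
Computing via matrix multiplication of the transition matrix.
Entry (0,1) of P^3 = 0.2730

0.2730


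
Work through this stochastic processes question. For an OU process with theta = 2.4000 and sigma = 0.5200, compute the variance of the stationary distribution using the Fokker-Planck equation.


Stationary variance = sigma^2 / (2*theta)
= 0.5200^2 / (2*2.4000)
= 0.2704 / 4.8000
= 0.0563

0.0563


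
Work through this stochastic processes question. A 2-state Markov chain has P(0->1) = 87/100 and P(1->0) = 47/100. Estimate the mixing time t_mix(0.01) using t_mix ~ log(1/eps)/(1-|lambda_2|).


lambda_2 = |1 - p01 - p10| = |1 - 0.8700 - 0.4700| = 0.3400
t_mix ~ log(1/eps)/(1 - |lambda_2|)
= log(100)/(1 - 0.3400) = 4.6052/0.6600
= 6.9775

6.9775


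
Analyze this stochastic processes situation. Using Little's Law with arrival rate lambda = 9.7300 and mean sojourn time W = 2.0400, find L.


Little's Law: L = lambda * W
= 9.7300 * 2.0400
= 19.8492

19.8492


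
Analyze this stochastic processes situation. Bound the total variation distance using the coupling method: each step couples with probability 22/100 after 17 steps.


TV distance bound <= (1-delta)^n
= (1 - 0.2200)^17
= 0.7800^17
= 0.0146

0.0146


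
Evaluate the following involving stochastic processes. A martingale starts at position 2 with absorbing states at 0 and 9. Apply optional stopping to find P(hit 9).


By optional stopping theorem: E(M at tau) = M(0) = 2
P(hit 9)*9 + P(hit 0)*0 = 2
P(hit 9) = (2 - 0)/(9 - 0) = 2/9 = 0.2222

0.2222


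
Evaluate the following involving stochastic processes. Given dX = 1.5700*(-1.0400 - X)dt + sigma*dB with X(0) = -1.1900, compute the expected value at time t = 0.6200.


E[X(t)] = mu + (X(0) - mu)*exp(-theta*t)
= -1.0400 + (-1.1900 - -1.0400)*exp(-1.5700*0.6200)
= -1.0400 + -0.1500 * 0.3778
= -1.0967

-1.0967


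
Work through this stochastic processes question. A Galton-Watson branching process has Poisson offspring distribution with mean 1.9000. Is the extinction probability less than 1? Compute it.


Since mu = 1.9000 > 1, extinction prob q < 1.
Solve s = exp(mu*(s-1)) iteratively.
q = 0.2328

0.2328


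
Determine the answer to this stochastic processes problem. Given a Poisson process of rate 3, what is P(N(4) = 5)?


P(N(t)=k) = (lambda*t)^k * exp(-lambda*t) / k!
lambda*t = 12
= 12^5 * exp(-12) / 5!
= 248832 * 6.1442e-06 / 120
= 0.0127

0.0127


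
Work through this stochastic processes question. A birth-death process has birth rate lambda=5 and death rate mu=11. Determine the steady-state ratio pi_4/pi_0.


For birth-death process, pi_n/pi_0 = (lambda/mu)^n
= (5/11)^4
= 0.0427

0.0427


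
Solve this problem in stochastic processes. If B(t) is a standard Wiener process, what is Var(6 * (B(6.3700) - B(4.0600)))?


Var(alpha*(B(t)-B(s))) = alpha^2 * (t-s)
= 6^2 * (6.3700 - 4.0600)
= 36 * 2.3100
= 83.1600

83.1600


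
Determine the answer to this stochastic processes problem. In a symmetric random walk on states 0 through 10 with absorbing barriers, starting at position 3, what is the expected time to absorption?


For symmetric RW on 0,...,N with absorbing barriers, E(i) = i*(N-i)
E(3) = 3 * 7 = 21

21


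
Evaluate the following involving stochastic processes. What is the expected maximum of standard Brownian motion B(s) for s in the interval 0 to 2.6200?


E(max B(s)) = sqrt(2t/pi)
= sqrt(2*2.6200/pi)
= sqrt(1.6679)
= 1.2915

1.2915


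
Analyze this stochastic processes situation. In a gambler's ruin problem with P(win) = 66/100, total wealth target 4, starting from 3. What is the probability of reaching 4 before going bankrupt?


Gambler's ruin formula:
r = q/p = 0.3400/0.6600 = 0.5152
P(win) = (1 - r^i)/(1 - r^N)
= (1 - 0.5152^3)/(1 - 0.5152^4)
= 0.9287

0.9287


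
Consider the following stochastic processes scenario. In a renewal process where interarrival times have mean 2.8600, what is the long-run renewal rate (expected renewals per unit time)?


Long-run renewal rate = 1/E(X)
= 1/2.8600
= 0.3497

0.3497


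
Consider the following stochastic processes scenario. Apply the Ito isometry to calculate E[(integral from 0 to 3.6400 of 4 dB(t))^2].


By Ito isometry: E[(int f dB)^2] = int f^2 dt
= 4^2 * 3.6400
= 16 * 3.6400 = 58.2400

58.2400


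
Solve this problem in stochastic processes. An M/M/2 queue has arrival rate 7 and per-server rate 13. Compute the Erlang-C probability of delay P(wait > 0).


a = lambda/mu = 0.5385
rho = a/c = 0.2692
Erlang-C formula applied:
C(c,a) = 0.1142

0.1142


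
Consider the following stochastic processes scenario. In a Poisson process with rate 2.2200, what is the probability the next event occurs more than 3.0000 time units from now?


P(X > t) = exp(-lambda * t)
= exp(-2.2200 * 3.0000)
= exp(-6.6600) = 0.0013

0.0013


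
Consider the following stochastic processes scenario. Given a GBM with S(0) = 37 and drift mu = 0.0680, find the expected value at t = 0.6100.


E[S(t)] = S(0) * exp(mu * t)
= 37 * exp(0.0680 * 0.6100)
= 37 * 1.0424
= 38.5670

38.5670


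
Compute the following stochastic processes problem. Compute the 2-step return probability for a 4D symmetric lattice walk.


P(return in 2 steps) = P(reverse first step) = 1/(2d)
= 1/8
= 0.1250

0.1250


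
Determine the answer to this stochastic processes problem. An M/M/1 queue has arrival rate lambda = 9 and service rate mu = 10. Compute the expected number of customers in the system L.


rho = 9/10 = 0.9000
L = rho/(1-rho)
= 0.9000/0.1000
= 9.0000

9.0000


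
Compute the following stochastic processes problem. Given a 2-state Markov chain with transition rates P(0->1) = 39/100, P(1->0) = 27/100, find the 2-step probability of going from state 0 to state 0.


Computing P^2 by matrix multiplication.
P = [[0.6100, 0.3900], [0.2700, 0.7300]]
After raising P to the power 2:
P^2(0,0) = 0.4774

0.4774


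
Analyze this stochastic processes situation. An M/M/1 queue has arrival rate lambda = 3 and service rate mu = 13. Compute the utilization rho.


rho = lambda/mu
= 3/13
= 0.2308

0.2308


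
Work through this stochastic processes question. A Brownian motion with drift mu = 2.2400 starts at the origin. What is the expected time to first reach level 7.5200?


Expected first passage time = a/mu
= 7.5200/2.2400
= 3.3571

3.3571


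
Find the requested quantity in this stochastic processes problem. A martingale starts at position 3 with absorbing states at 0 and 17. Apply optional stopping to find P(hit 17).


By optional stopping theorem: E(M at tau) = M(0) = 3
P(hit 17)*17 + P(hit 0)*0 = 3
P(hit 17) = (3 - 0)/(17 - 0) = 3/17 = 0.1765

0.1765


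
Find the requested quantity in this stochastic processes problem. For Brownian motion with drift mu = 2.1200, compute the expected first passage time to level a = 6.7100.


Expected first passage time = a/mu
= 6.7100/2.1200
= 3.1651

3.1651


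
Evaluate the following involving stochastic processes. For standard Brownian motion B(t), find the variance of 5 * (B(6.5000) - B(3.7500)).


Var(alpha*(B(t)-B(s))) = alpha^2 * (t-s)
= 5^2 * (6.5000 - 3.7500)
= 25 * 2.7500
= 68.7500

68.7500


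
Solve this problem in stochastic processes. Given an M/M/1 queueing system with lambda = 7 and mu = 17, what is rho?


rho = lambda/mu
= 7/17
= 0.4118

0.4118


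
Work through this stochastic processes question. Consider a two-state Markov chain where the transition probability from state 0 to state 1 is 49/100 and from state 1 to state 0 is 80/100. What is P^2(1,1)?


Computing P^2 by matrix multiplication.
P = [[0.5100, 0.4900], [0.8000, 0.2000]]
After raising P to the power 2:
P^2(1,1) = 0.4320

0.4320


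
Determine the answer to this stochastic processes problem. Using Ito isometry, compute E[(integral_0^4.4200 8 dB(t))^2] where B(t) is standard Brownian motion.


By Ito isometry: E[(int f dB)^2] = int f^2 dt
= 8^2 * 4.4200
= 64 * 4.4200 = 282.8800

282.8800


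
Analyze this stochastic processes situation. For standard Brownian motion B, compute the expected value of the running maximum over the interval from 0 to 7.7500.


E(max B(s)) = sqrt(2t/pi)
= sqrt(2*7.7500/pi)
= sqrt(4.9338)
= 2.2212

2.2212


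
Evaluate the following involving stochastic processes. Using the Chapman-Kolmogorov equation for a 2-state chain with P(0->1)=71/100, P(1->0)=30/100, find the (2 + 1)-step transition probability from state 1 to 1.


P^3 = P^2 * P^1
Computing via matrix multiplication of the transition matrix.
Entry (1,1) of P^3 = 0.7030

0.7030


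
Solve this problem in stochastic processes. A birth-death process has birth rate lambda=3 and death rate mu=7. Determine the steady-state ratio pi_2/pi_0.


For birth-death process, pi_n/pi_0 = (lambda/mu)^n
= (3/7)^2
= 0.1837

0.1837


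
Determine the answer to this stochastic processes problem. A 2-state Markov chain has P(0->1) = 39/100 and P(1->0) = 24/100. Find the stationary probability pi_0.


Stationary distribution: pi_0 = p10/(p01+p10), pi_1 = p01/(p01+p10)
p01 = 0.3900, p10 = 0.2400
pi_0 = 0.3810

0.3810


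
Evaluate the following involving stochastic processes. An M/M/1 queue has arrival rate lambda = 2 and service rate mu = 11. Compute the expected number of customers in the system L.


rho = 2/11 = 0.1818
L = rho/(1-rho)
= 0.1818/0.8182
= 0.2222

0.2222


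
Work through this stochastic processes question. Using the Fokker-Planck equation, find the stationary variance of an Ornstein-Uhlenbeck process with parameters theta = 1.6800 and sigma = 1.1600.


Stationary variance = sigma^2 / (2*theta)
= 1.1600^2 / (2*1.6800)
= 1.3456 / 3.3600
= 0.4005

0.4005


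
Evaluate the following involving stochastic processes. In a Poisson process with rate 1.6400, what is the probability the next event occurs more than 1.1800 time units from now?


P(X > t) = exp(-lambda * t)
= exp(-1.6400 * 1.1800)
= exp(-1.9352) = 0.1444

0.1444


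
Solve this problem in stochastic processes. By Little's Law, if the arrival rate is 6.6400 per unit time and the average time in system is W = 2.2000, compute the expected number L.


Little's Law: L = lambda * W
= 6.6400 * 2.2000
= 14.6080

14.6080


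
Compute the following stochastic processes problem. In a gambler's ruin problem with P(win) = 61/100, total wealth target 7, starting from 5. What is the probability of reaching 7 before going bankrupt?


Gambler's ruin formula:
r = q/p = 0.3900/0.6100 = 0.6393
P(win) = (1 - r^i)/(1 - r^N)
= (1 - 0.6393^5)/(1 - 0.6393^7)
= 0.9340

0.9340


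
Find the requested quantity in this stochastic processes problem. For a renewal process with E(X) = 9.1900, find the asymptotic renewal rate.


Long-run renewal rate = 1/E(X)
= 1/9.1900
= 0.1088

0.1088


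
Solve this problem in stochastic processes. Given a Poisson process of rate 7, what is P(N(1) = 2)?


P(N(t)=k) = (lambda*t)^k * exp(-lambda*t) / k!
lambda*t = 7
= 7^2 * exp(-7) / 2!
= 49 * 9.1188e-04 / 2
= 0.0223

0.0223


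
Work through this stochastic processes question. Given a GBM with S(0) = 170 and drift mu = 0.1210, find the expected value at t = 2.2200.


E[S(t)] = S(0) * exp(mu * t)
= 170 * exp(0.1210 * 2.2200)
= 170 * 1.3082
= 222.3869

222.3869


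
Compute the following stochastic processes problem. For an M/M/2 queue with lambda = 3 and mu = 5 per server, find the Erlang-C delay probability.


a = lambda/mu = 0.6000
rho = a/c = 0.3000
Erlang-C formula applied:
C(c,a) = 0.1385

0.1385


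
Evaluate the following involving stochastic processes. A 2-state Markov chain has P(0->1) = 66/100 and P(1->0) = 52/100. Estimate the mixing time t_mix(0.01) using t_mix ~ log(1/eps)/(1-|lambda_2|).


lambda_2 = |1 - p01 - p10| = |1 - 0.6600 - 0.5200| = 0.1800
t_mix ~ log(1/eps)/(1 - |lambda_2|)
= log(100)/(1 - 0.1800) = 4.6052/0.8200
= 5.6161

5.6161


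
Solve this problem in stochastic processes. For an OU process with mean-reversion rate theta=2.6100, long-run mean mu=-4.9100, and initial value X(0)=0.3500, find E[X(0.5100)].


E[X(t)] = mu + (X(0) - mu)*exp(-theta*t)
= -4.9100 + (0.3500 - -4.9100)*exp(-2.6100*0.5100)
= -4.9100 + 5.2600 * 0.2642
= -3.5204

-3.5204


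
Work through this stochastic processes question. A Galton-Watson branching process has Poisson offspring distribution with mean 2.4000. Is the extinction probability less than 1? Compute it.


Since mu = 2.4000 > 1, extinction prob q < 1.
Solve s = exp(mu*(s-1)) iteratively.
q = 0.1214

0.1214


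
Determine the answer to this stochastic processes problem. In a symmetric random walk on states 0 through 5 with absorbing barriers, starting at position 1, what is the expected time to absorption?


For symmetric RW on 0,...,N with absorbing barriers, E(i) = i*(N-i)
E(1) = 1 * 4 = 4

4


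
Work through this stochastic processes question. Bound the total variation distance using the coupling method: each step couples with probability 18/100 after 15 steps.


TV distance bound <= (1-delta)^n
= (1 - 0.1800)^15
= 0.8200^15
= 0.0510

0.0510


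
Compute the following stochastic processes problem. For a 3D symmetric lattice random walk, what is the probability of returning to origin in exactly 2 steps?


P(return in 2 steps) = P(reverse first step) = 1/(2d)
= 1/6
= 0.1667

0.1667


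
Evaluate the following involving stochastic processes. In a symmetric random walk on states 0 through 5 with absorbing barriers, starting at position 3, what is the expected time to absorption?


For symmetric RW on 0,...,N with absorbing barriers, E(i) = i*(N-i)
E(3) = 3 * 2 = 6

6


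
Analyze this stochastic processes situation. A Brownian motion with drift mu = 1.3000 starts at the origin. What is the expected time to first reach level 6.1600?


Expected first passage time = a/mu
= 6.1600/1.3000
= 4.7385

4.7385


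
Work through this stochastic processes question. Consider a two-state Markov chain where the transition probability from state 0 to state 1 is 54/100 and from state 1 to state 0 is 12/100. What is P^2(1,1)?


Computing P^2 by matrix multiplication.
P = [[0.4600, 0.5400], [0.1200, 0.8800]]
After raising P to the power 2:
P^2(1,1) = 0.8392

0.8392


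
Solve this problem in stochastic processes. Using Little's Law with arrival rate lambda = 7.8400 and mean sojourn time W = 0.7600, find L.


Little's Law: L = lambda * W
= 7.8400 * 0.7600
= 5.9584

5.9584


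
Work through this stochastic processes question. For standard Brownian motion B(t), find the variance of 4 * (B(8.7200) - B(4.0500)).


Var(alpha*(B(t)-B(s))) = alpha^2 * (t-s)
= 4^2 * (8.7200 - 4.0500)
= 16 * 4.6700
= 74.7200

74.7200


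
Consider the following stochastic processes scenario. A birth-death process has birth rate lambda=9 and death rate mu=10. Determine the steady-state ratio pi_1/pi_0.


For birth-death process, pi_n/pi_0 = (lambda/mu)^n
= (9/10)^1
= 0.9000

0.9000


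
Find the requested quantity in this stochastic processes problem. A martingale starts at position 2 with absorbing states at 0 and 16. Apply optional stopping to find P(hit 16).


By optional stopping theorem: E(M at tau) = M(0) = 2
P(hit 16)*16 + P(hit 0)*0 = 2
P(hit 16) = (2 - 0)/(16 - 0) = 1/8 = 0.1250

0.1250


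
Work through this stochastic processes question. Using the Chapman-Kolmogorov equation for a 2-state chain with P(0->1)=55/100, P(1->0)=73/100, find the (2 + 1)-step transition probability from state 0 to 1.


P^3 = P^2 * P^1
Computing via matrix multiplication of the transition matrix.
Entry (0,1) of P^3 = 0.4391

0.4391


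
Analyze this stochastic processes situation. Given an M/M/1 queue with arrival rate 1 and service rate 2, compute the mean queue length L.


rho = 1/2 = 0.5000
L = rho/(1-rho)
= 0.5000/0.5000
= 1.0000

1.0000


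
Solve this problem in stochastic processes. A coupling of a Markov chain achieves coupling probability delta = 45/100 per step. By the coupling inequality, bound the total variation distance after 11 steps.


TV distance bound <= (1-delta)^n
= (1 - 0.4500)^11
= 0.5500^11
= 0.0014

0.0014


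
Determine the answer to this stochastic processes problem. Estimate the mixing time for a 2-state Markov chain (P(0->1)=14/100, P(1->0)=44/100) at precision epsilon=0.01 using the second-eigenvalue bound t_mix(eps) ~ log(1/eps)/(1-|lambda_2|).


lambda_2 = |1 - p01 - p10| = |1 - 0.1400 - 0.4400| = 0.4200
t_mix ~ log(1/eps)/(1 - |lambda_2|)
= log(100)/(1 - 0.4200) = 4.6052/0.5800
= 7.9399

7.9399


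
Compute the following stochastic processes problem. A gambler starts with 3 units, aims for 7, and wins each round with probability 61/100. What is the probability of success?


Gambler's ruin formula:
r = q/p = 0.3900/0.6100 = 0.6393
P(win) = (1 - r^i)/(1 - r^N)
= (1 - 0.6393^3)/(1 - 0.6393^7)
= 0.7724

0.7724


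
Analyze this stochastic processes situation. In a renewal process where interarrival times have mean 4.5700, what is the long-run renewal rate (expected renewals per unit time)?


Long-run renewal rate = 1/E(X)
= 1/4.5700
= 0.2188

0.2188


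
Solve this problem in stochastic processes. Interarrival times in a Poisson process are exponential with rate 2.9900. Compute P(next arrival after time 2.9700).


P(X > t) = exp(-lambda * t)
= exp(-2.9900 * 2.9700)
= exp(-8.8803) = 1.3910e-04

1.3910e-04


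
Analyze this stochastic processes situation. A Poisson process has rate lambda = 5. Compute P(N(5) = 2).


P(N(t)=k) = (lambda*t)^k * exp(-lambda*t) / k!
lambda*t = 25
= 25^2 * exp(-25) / 2!
= 625 * 1.3888e-11 / 2
= 4.3400e-09

4.3400e-09


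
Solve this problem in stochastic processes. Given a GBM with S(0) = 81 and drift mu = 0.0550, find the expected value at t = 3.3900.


E[S(t)] = S(0) * exp(mu * t)
= 81 * exp(0.0550 * 3.3900)
= 81 * 1.2050
= 97.6021

97.6021


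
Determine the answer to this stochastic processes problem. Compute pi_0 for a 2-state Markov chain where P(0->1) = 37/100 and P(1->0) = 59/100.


Stationary distribution: pi_0 = p10/(p01+p10), pi_1 = p01/(p01+p10)
p01 = 0.3700, p10 = 0.5900
pi_0 = 0.6146

0.6146


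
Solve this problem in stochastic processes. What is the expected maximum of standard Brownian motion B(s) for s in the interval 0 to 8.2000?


E(max B(s)) = sqrt(2t/pi)
= sqrt(2*8.2000/pi)
= sqrt(5.2203)
= 2.2848

2.2848


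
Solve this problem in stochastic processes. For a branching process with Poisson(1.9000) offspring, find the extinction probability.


Since mu = 1.9000 > 1, extinction prob q < 1.
Solve s = exp(mu*(s-1)) iteratively.
q = 0.2328

0.2328


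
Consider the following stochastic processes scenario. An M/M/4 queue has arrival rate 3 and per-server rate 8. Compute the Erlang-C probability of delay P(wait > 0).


a = lambda/mu = 0.3750
rho = a/c = 0.0938
Erlang-C formula applied:
C(c,a) = 6.2488e-04

6.2488e-04


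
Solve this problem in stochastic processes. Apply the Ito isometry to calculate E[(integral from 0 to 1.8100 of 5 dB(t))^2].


By Ito isometry: E[(int f dB)^2] = int f^2 dt
= 5^2 * 1.8100
= 25 * 1.8100 = 45.2500

45.2500


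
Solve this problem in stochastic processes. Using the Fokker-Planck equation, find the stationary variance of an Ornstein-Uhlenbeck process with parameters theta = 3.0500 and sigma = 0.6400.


Stationary variance = sigma^2 / (2*theta)
= 0.6400^2 / (2*3.0500)
= 0.4096 / 6.1000
= 0.0671

0.0671


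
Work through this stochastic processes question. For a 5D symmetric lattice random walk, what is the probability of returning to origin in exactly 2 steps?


P(return in 2 steps) = P(reverse first step) = 1/(2d)
= 1/10
= 0.1000

0.1000


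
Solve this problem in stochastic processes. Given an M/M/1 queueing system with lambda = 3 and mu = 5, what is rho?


rho = lambda/mu
= 3/5
= 0.6000

0.6000


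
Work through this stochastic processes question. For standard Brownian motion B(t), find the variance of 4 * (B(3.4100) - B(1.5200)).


Var(alpha*(B(t)-B(s))) = alpha^2 * (t-s)
= 4^2 * (3.4100 - 1.5200)
= 16 * 1.8900
= 30.2400

30.2400


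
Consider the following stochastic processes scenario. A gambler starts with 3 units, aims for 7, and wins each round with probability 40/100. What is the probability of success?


Gambler's ruin formula:
r = q/p = 0.6000/0.4000 = 1.5000
P(win) = (1 - r^i)/(1 - r^N)
= (1 - 1.5000^3)/(1 - 1.5000^7)
= 0.1476

0.1476


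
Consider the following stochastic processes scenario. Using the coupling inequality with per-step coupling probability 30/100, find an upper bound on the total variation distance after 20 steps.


TV distance bound <= (1-delta)^n
= (1 - 0.3000)^20
= 0.7000^20
= 7.9792e-04

7.9792e-04


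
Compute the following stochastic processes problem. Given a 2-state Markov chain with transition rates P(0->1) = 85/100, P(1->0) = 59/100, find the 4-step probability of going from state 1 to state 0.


Computing P^4 by matrix multiplication.
P = [[0.1500, 0.8500], [0.5900, 0.4100]]
After raising P to the power 4:
P^4(1,0) = 0.3944

0.3944


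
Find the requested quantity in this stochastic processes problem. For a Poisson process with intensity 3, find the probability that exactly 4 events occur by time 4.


P(N(t)=k) = (lambda*t)^k * exp(-lambda*t) / k!
lambda*t = 12
= 12^4 * exp(-12) / 4!
= 20736 * 6.1442e-06 / 24
= 0.0053

0.0053


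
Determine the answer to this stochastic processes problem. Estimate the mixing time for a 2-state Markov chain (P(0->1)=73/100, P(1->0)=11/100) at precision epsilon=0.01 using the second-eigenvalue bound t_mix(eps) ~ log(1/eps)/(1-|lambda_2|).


lambda_2 = |1 - p01 - p10| = |1 - 0.7300 - 0.1100| = 0.1600
t_mix ~ log(1/eps)/(1 - |lambda_2|)
= log(100)/(1 - 0.1600) = 4.6052/0.8400
= 5.4823

5.4823


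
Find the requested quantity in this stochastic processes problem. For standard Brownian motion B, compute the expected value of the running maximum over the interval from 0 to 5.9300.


E(max B(s)) = sqrt(2t/pi)
= sqrt(2*5.9300/pi)
= sqrt(3.7752)
= 1.9430

1.9430


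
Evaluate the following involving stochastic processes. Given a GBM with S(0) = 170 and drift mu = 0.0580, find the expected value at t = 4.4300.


E[S(t)] = S(0) * exp(mu * t)
= 170 * exp(0.0580 * 4.4300)
= 170 * 1.2930
= 219.8045

219.8045


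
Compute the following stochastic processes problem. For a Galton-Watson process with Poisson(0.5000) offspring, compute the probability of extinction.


Since mu = 0.5000 <= 1, extinction probability = 1.

1.0000


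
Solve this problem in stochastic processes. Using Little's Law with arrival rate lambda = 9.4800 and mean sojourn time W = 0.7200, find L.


Little's Law: L = lambda * W
= 9.4800 * 0.7200
= 6.8256

6.8256


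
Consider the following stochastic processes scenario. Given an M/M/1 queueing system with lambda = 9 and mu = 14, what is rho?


rho = lambda/mu
= 9/14
= 0.6429

0.6429


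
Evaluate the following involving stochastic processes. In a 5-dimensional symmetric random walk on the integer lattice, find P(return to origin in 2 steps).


P(return in 2 steps) = P(reverse first step) = 1/(2d)
= 1/10
= 0.1000

0.1000


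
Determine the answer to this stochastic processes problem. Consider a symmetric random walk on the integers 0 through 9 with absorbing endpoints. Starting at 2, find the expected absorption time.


For symmetric RW on 0,...,N with absorbing barriers, E(i) = i*(N-i)
E(2) = 2 * 7 = 14

14


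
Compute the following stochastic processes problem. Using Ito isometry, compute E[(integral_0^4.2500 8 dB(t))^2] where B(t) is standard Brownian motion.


By Ito isometry: E[(int f dB)^2] = int f^2 dt
= 8^2 * 4.2500
= 64 * 4.2500 = 272.0000

272.0000


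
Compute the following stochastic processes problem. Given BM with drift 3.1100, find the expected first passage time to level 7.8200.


Expected first passage time = a/mu
= 7.8200/3.1100
= 2.5145

2.5145


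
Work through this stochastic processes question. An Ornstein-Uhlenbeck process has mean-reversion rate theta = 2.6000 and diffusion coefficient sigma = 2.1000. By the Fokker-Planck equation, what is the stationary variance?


Stationary variance = sigma^2 / (2*theta)
= 2.1000^2 / (2*2.6000)
= 4.4100 / 5.2000
= 0.8481

0.8481


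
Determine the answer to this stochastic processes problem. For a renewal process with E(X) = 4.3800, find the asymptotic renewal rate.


Long-run renewal rate = 1/E(X)
= 1/4.3800
= 0.2283

0.2283


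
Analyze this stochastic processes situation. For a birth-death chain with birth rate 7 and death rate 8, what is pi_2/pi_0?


For birth-death process, pi_n/pi_0 = (lambda/mu)^n
= (7/8)^2
= 0.7656

0.7656


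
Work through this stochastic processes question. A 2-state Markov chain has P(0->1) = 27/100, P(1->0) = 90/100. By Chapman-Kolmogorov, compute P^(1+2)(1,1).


P^3 = P^1 * P^2
Computing via matrix multiplication of the transition matrix.
Entry (1,1) of P^3 = 0.2270

0.2270


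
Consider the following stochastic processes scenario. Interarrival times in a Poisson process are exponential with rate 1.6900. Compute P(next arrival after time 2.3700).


P(X > t) = exp(-lambda * t)
= exp(-1.6900 * 2.3700)
= exp(-4.0053) = 0.0182

0.0182


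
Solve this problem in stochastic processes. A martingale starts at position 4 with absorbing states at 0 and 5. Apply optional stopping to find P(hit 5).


By optional stopping theorem: E(M at tau) = M(0) = 4
P(hit 5)*5 + P(hit 0)*0 = 4
P(hit 5) = (4 - 0)/(5 - 0) = 4/5 = 0.8000

0.8000


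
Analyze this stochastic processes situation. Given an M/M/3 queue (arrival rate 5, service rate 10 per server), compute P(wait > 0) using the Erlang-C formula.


a = lambda/mu = 0.5000
rho = a/c = 0.1667
Erlang-C formula applied:
C(c,a) = 0.0152

0.0152


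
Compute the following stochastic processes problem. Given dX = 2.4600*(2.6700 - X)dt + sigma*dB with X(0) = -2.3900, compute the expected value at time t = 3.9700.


E[X(t)] = mu + (X(0) - mu)*exp(-theta*t)
= 2.6700 + (-2.3900 - 2.6700)*exp(-2.4600*3.9700)
= 2.6700 + -5.0600 * 5.7358e-05
= 2.6697

2.6697


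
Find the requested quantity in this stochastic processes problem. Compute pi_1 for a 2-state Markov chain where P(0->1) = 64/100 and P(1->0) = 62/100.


Stationary distribution: pi_0 = p10/(p01+p10), pi_1 = p01/(p01+p10)
p01 = 0.6400, p10 = 0.6200
pi_1 = 0.5079

0.5079


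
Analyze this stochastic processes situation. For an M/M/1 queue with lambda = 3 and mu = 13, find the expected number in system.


rho = 3/13 = 0.2308
L = rho/(1-rho)
= 0.2308/0.7692
= 0.3000

0.3000


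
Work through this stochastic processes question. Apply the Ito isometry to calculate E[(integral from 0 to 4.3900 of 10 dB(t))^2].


By Ito isometry: E[(int f dB)^2] = int f^2 dt
= 10^2 * 4.3900
= 100 * 4.3900 = 439.0000

439.0000
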